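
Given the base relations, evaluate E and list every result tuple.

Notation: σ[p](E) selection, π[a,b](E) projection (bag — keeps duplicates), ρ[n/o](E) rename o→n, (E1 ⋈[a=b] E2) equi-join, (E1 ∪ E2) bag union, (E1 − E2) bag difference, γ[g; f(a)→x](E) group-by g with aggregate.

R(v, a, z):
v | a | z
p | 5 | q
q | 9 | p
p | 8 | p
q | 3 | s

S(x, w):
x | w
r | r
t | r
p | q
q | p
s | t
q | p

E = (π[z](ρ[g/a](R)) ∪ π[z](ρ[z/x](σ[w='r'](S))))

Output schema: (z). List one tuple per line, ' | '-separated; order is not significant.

Subexpression sizes:
  R → 4
  ρ[g/a](R) → 4
  π[z](ρ[g/a](R)) → 4
  S → 6
  σ[w='r'](S) → 2
  ρ[z/x](σ[w='r'](S)) → 2
  π[z](ρ[z/x](σ[w='r'](S))) → 2
  (π[z](ρ[g/a](R)) ∪ π[z](ρ[z/x](σ[w='r'](S)))) → 6

== RESULT ==
z
p
p
q
r
s
t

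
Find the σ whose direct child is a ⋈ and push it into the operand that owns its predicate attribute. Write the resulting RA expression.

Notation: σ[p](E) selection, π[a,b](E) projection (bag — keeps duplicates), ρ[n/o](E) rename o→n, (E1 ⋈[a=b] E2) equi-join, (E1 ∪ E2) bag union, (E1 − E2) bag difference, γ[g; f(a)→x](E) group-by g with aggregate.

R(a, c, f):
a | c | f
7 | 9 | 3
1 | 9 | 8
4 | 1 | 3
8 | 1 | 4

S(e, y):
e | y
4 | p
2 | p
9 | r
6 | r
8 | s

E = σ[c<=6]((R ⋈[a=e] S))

σ filters on c, owned by the left side.
E' = (σ[c<=6](R) ⋈[a=e] S)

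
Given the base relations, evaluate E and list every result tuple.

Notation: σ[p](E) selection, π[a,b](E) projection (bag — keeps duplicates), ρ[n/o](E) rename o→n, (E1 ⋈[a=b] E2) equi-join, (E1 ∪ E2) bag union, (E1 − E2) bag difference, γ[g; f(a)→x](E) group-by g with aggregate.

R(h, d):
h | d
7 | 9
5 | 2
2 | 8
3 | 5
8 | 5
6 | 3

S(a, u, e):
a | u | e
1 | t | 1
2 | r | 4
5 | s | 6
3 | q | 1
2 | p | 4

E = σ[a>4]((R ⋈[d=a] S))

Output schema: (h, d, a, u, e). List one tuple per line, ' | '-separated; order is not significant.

Subexpression sizes:
  R → 6
  S → 5
  (R ⋈[d=a] S) → 5
  σ[a>4]((R ⋈[d=a] S)) → 2

== RESULT ==
h | d | a | u | e
3 | 5 | 5 | s | 6
8 | 5 | 5 | s | 6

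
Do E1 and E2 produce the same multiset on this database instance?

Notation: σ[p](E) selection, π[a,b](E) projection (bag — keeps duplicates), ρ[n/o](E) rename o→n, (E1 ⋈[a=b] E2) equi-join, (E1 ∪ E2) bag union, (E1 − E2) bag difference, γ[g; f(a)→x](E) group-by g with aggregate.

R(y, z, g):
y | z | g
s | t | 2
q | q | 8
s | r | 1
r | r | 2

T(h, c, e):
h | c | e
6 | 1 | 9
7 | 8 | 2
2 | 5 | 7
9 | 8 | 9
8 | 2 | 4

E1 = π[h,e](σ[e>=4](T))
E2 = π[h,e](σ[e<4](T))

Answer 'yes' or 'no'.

E1 per-node cardinality:
  T → 5
  σ[e>=4](T) → 4
  π[h,e](σ[e>=4](T)) → 4
E2 per-node cardinality:
  T → 5
  σ[e<4](T) → 1
  π[h,e](σ[e<4](T)) → 1

E1 result:
h | e
2 | 7
6 | 9
8 | 4
9 | 9
E2 result:
h | e
7 | 2
Witness: (8, 4) appears 1× in E1 but 0× in E2.

no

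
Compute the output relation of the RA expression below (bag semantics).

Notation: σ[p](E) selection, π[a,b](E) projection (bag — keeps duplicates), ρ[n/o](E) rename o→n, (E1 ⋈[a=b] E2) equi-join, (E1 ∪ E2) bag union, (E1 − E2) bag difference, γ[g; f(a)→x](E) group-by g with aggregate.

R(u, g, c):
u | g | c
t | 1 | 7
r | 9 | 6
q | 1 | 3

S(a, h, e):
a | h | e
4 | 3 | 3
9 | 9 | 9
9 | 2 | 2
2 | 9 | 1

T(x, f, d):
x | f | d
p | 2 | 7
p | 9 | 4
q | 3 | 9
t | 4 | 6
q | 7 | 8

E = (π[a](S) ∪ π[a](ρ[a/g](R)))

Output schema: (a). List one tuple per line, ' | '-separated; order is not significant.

Subexpression sizes:
  S → 4
  π[a](S) → 4
  R → 3
  ρ[a/g](R) → 3
  π[a](ρ[a/g](R)) → 3
  (π[a](S) ∪ π[a](ρ[a/g](R))) → 7

== RESULT ==
a
1
1
2
4
9
9
9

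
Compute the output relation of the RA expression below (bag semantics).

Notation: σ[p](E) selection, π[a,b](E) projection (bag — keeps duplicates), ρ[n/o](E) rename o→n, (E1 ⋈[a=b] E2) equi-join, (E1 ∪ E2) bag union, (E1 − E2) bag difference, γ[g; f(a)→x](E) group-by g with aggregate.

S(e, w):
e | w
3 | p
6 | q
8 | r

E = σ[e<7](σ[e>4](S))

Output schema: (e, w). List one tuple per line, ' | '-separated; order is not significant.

Stepwise |·|:
  S → 3
  σ[e>4](S) → 2
  σ[e<7](σ[e>4](S)) → 1

== RESULT ==
e | w
6 | q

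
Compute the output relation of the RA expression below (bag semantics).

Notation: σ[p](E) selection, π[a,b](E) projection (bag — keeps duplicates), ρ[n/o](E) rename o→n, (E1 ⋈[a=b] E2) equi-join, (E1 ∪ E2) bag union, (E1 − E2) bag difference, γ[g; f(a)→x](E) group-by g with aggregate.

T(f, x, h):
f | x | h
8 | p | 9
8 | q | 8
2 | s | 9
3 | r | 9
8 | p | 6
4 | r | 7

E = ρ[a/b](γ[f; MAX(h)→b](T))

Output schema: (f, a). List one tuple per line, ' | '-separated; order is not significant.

Row counts bottom-up:
  T → 6
  γ[f; MAX(h)→b](T) → 4
  ρ[a/b](γ[f; MAX(h)→b](T)) → 4

== RESULT ==
f | a
2 | 9
3 | 9
4 | 7
8 | 9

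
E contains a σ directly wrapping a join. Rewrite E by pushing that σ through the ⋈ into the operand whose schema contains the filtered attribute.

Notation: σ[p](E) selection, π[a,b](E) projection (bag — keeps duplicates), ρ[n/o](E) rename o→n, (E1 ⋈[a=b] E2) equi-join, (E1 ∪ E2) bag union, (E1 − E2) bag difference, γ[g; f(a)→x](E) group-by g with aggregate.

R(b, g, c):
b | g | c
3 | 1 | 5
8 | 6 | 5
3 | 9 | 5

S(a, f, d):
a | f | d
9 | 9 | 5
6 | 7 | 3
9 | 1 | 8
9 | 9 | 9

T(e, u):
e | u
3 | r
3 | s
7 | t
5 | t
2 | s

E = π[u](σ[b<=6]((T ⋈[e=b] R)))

σ filters on b, owned by the right side.
E' = π[u]((T ⋈[e=b] σ[b<=6](R)))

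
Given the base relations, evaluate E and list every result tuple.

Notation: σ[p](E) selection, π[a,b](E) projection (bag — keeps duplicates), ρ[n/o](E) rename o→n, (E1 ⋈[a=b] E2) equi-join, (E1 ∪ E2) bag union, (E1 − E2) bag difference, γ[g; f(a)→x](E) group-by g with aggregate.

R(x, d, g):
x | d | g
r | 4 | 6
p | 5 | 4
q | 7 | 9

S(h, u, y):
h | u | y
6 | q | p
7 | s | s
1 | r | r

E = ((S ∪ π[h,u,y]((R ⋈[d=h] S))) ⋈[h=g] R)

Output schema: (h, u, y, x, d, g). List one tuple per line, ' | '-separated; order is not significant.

Per-node cardinality:
  S → 3
  R → 3
  S → 3
  (R ⋈[d=h] S) → 1
  π[h,u,y]((R ⋈[d=h] S)) → 1
  (S ∪ π[h,u,y]((R ⋈[d=h] S))) → 4
  R → 3
  ((S ∪ π[h,u,y]((R ⋈[d=h] S))) ⋈[h=g] R) → 1

== RESULT ==
h | u | y | x | d | g
6 | q | p | r | 4 | 6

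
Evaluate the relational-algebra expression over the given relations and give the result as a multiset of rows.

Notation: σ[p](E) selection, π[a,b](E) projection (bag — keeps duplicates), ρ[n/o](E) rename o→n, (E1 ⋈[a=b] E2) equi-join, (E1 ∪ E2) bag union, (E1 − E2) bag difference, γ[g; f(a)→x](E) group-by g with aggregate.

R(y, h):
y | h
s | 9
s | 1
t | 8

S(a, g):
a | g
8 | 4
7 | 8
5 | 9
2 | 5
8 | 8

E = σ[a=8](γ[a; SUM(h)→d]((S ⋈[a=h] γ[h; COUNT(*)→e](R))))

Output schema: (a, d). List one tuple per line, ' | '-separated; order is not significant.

Subexpression sizes:
  S → 5
  R → 3
  γ[h; COUNT(*)→e](R) → 3
  (S ⋈[a=h] γ[h; COUNT(*)→e](R)) → 2
  γ[a; SUM(h)→d]((S ⋈[a=h] γ[h; COUNT(*)→e](R))) → 1
  σ[a=8](γ[a; SUM(h)→d]((S ⋈[a=h] γ[h; COUNT(*)→e](R)))) → 1

== RESULT ==
a | d
8 | 16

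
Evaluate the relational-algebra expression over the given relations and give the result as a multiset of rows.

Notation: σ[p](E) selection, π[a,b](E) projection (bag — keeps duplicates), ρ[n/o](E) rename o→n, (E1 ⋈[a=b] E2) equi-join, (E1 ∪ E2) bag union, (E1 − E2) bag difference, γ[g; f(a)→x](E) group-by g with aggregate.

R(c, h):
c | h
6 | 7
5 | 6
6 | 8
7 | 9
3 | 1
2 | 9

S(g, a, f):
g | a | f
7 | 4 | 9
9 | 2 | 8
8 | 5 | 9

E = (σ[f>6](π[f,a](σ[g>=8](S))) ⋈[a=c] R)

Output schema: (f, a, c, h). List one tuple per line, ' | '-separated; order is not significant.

Per-node cardinality:
  S → 3
  σ[g>=8](S) → 2
  π[f,a](σ[g>=8](S)) → 2
  σ[f>6](π[f,a](σ[g>=8](S))) → 2
  R → 6
  (σ[f>6](π[f,a](σ[g>=8](S))) ⋈[a=c] R) → 2

== RESULT ==
f | a | c | h
8 | 2 | 2 | 9
9 | 5 | 5 | 6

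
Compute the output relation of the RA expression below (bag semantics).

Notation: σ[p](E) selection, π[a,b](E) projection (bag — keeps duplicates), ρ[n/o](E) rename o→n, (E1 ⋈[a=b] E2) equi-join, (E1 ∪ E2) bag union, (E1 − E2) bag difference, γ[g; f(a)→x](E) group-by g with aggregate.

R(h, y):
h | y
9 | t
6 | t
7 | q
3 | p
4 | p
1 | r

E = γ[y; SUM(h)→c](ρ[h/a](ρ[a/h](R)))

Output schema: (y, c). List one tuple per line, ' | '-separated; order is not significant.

Subexpression sizes:
  R → 6
  ρ[a/h](R) → 6
  ρ[h/a](ρ[a/h](R)) → 6
  γ[y; SUM(h)→c](ρ[h/a](ρ[a/h](R))) → 4

== RESULT ==
y | c
p | 7
q | 7
r | 1
t | 15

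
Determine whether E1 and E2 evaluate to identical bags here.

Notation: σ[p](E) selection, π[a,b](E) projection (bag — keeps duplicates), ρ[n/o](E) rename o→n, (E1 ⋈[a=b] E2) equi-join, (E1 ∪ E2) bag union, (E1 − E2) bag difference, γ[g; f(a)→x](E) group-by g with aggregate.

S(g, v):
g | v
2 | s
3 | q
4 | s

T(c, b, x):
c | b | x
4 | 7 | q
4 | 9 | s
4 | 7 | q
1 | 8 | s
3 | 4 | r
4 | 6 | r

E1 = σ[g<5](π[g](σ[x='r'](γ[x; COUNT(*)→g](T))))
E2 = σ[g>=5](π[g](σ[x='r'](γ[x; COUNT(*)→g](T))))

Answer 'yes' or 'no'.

E1 stepwise |·|:
  T → 6
  γ[x; COUNT(*)→g](T) → 3
  σ[x='r'](γ[x; COUNT(*)→g](T)) → 1
  π[g](σ[x='r'](γ[x; COUNT(*)→g](T))) → 1
  σ[g<5](π[g](σ[x='r'](γ[x; COUNT(*)→g](T)))) → 1
E2 stepwise |·|:
  T → 6
  γ[x; COUNT(*)→g](T) → 3
  σ[x='r'](γ[x; COUNT(*)→g](T)) → 1
  π[g](σ[x='r'](γ[x; COUNT(*)→g](T))) → 1
  σ[g>=5](π[g](σ[x='r'](γ[x; COUNT(*)→g](T)))) → 0

E1 result:
g
2
E2 result:
g
(0 rows)
Witness: (2,) appears 1× in E1 but 0× in E2.

no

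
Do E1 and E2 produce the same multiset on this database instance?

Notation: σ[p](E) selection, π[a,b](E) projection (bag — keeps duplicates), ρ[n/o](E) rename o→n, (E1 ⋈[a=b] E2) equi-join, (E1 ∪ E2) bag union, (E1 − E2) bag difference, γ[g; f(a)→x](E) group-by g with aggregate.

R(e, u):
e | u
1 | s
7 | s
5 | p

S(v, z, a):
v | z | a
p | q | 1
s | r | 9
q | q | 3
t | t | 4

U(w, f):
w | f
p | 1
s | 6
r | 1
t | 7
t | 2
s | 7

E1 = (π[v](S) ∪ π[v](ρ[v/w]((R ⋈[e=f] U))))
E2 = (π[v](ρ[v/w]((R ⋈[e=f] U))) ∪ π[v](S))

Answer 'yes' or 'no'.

E1 stepwise |·|:
  S → 4
  π[v](S) → 4
  R → 3
  U → 6
  (R ⋈[e=f] U) → 4
  ρ[v/w]((R ⋈[e=f] U)) → 4
  π[v](ρ[v/w]((R ⋈[e=f] U))) → 4
  (π[v](S) ∪ π[v](ρ[v/w]((R ⋈[e=f] U)))) → 8
E2 stepwise |·|:
  R → 3
  U → 6
  (R ⋈[e=f] U) → 4
  ρ[v/w]((R ⋈[e=f] U)) → 4
  π[v](ρ[v/w]((R ⋈[e=f] U))) → 4
  S → 4
  π[v](S) → 4
  (π[v](ρ[v/w]((R ⋈[e=f] U))) ∪ π[v](S)) → 8

E1 and E2 produce the same multiset:
v
p
p
q
r
s
s
t
t

yes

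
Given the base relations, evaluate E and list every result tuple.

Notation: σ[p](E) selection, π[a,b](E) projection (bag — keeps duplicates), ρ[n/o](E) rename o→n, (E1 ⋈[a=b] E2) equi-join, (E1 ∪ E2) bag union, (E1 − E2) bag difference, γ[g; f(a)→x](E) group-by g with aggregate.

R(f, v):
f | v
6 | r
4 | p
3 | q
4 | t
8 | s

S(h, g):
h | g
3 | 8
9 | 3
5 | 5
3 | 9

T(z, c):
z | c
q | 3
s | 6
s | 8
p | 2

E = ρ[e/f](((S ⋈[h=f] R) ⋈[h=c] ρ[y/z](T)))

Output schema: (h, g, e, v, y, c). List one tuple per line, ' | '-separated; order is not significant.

Subexpression sizes:
  S → 4
  R → 5
  (S ⋈[h=f] R) → 2
  T → 4
  ρ[y/z](T) → 4
  ((S ⋈[h=f] R) ⋈[h=c] ρ[y/z](T)) → 2
  ρ[e/f](((S ⋈[h=f] R) ⋈[h=c] ρ[y/z](T))) → 2

== RESULT ==
h | g | e | v | y | c
3 | 8 | 3 | q | q | 3
3 | 9 | 3 | q | q | 3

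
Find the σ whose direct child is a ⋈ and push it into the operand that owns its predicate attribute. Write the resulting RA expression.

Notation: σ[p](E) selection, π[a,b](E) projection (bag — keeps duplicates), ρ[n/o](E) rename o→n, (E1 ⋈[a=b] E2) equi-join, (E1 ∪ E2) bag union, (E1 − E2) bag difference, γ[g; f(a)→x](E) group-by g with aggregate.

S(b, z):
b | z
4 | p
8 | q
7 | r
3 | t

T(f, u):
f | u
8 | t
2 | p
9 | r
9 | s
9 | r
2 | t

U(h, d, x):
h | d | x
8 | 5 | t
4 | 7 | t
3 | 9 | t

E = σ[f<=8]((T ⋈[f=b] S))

σ filters on f, owned by the left side.
E' = (σ[f<=8](T) ⋈[f=b] S)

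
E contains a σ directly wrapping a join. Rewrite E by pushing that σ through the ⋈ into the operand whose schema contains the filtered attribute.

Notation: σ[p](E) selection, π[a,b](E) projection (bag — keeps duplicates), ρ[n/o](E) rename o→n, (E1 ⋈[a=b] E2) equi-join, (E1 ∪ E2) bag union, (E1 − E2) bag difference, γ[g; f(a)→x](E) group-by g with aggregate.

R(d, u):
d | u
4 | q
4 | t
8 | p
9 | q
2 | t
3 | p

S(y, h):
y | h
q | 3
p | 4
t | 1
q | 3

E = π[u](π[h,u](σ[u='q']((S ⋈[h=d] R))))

σ filters on u, owned by the right side.
E' = π[u](π[h,u]((S ⋈[h=d] σ[u='q'](R))))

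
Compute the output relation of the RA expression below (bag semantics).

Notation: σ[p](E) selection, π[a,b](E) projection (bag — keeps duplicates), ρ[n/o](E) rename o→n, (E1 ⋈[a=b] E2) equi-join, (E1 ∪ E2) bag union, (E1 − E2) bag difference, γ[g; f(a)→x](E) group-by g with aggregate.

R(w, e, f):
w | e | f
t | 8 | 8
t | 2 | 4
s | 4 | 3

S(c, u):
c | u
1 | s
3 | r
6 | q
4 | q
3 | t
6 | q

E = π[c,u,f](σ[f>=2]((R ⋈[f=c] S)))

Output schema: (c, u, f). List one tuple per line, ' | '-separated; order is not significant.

Stepwise |·|:
  R → 3
  S → 6
  (R ⋈[f=c] S) → 3
  σ[f>=2]((R ⋈[f=c] S)) → 3
  π[c,u,f](σ[f>=2]((R ⋈[f=c] S))) → 3

== RESULT ==
c | u | f
3 | r | 3
3 | t | 3
4 | q | 4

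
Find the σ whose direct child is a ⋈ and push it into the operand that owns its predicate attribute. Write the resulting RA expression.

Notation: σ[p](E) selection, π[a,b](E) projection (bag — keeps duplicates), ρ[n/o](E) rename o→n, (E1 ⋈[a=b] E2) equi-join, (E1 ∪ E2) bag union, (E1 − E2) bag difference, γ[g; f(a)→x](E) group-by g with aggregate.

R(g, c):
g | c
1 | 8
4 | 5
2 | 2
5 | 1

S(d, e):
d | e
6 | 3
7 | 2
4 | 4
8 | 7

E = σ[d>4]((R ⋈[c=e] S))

σ filters on d, owned by the right side.
E' = (R ⋈[c=e] σ[d>4](S))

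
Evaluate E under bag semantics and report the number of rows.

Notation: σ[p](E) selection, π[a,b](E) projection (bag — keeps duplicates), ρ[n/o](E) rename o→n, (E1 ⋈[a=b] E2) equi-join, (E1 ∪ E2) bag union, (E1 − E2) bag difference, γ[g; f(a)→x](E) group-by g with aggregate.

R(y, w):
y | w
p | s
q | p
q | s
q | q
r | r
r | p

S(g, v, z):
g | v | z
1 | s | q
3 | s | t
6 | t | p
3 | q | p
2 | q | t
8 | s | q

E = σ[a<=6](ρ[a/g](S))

Per-node cardinality:
  S → 6
  ρ[a/g](S) → 6
  σ[a<=6](ρ[a/g](S)) → 5

|E| = 5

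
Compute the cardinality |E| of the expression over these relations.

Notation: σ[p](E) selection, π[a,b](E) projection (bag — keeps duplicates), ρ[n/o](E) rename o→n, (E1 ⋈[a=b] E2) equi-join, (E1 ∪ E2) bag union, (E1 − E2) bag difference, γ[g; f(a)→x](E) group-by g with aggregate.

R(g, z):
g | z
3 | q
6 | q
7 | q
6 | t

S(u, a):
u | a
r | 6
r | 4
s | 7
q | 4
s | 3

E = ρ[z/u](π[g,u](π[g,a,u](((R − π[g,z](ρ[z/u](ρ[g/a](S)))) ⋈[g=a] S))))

Per-node cardinality:
  R → 4
  S → 5
  ρ[g/a](S) → 5
  ρ[z/u](ρ[g/a](S)) → 5
  π[g,z](ρ[z/u](ρ[g/a](S))) → 5
  (R − π[g,z](ρ[z/u](ρ[g/a](S)))) → 4
  S → 5
  ((R − π[g,z](ρ[z/u](ρ[g/a](S)))) ⋈[g=a] S) → 4
  π[g,a,u](((R − π[g,z](ρ[z/u](ρ[g/a](S)))) ⋈[g=a] S)) → 4
  π[g,u](π[g,a,u](((R − π[g,z](ρ[z/u](ρ[g/a](S)))) ⋈[g=a] S))) → 4
  ρ[z/u](π[g,u](π[g,a,u](((R − π[g,z](ρ[z/u](ρ[g/a](S)))) ⋈[g=a] S)))) → 4

|E| = 4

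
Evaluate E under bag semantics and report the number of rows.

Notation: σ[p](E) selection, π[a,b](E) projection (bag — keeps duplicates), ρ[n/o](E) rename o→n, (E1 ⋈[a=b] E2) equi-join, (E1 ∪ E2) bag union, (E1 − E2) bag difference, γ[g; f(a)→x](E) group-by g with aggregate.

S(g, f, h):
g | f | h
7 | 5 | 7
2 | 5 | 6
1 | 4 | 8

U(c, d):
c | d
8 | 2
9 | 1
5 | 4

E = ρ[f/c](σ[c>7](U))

Subexpression sizes:
  U → 3
  σ[c>7](U) → 2
  ρ[f/c](σ[c>7](U)) → 2

|E| = 2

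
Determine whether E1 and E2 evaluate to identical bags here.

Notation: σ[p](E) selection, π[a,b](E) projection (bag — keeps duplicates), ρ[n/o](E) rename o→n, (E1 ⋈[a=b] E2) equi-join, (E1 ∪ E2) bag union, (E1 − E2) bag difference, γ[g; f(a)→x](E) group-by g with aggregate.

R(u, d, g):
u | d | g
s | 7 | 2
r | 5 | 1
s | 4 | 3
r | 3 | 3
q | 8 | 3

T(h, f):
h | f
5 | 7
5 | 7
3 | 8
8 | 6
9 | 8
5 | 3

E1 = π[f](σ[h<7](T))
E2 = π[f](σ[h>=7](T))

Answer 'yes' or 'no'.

E1 row counts bottom-up:
  T → 6
  σ[h<7](T) → 4
  π[f](σ[h<7](T)) → 4
E2 row counts bottom-up:
  T → 6
  σ[h>=7](T) → 2
  π[f](σ[h>=7](T)) → 2

E1 result:
f
3
7
7
8
E2 result:
f
6
8
Witness: (6,) appears 0× in E1 but 1× in E2.

no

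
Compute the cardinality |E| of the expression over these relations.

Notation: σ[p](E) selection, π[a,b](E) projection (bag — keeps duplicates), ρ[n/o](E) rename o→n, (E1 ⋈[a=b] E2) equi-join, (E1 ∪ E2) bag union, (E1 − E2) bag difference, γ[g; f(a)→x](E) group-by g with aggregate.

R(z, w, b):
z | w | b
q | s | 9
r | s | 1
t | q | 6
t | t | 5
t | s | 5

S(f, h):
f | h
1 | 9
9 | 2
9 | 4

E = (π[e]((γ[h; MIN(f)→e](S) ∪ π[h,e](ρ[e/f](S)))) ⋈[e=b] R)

Row counts bottom-up:
  S → 3
  γ[h; MIN(f)→e](S) → 3
  S → 3
  ρ[e/f](S) → 3
  π[h,e](ρ[e/f](S)) → 3
  (γ[h; MIN(f)→e](S) ∪ π[h,e](ρ[e/f](S))) → 6
  π[e]((γ[h; MIN(f)→e](S) ∪ π[h,e](ρ[e/f](S)))) → 6
  R → 5
  (π[e]((γ[h; MIN(f)→e](S) ∪ π[h,e](ρ[e/f](S)))) ⋈[e=b] R) → 6

|E| = 6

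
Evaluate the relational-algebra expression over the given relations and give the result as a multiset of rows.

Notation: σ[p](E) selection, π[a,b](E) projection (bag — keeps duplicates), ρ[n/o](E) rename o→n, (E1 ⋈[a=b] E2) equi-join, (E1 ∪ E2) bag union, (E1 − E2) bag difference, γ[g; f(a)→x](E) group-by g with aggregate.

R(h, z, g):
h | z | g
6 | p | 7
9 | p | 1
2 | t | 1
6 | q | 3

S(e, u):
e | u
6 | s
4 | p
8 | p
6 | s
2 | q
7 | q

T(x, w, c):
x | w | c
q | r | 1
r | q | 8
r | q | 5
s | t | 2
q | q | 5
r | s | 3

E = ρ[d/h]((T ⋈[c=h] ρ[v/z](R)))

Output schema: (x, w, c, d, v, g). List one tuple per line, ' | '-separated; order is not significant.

Stepwise |·|:
  T → 6
  R → 4
  ρ[v/z](R) → 4
  (T ⋈[c=h] ρ[v/z](R)) → 1
  ρ[d/h]((T ⋈[c=h] ρ[v/z](R))) → 1

== RESULT ==
x | w | c | d | v | g
s | t | 2 | 2 | t | 1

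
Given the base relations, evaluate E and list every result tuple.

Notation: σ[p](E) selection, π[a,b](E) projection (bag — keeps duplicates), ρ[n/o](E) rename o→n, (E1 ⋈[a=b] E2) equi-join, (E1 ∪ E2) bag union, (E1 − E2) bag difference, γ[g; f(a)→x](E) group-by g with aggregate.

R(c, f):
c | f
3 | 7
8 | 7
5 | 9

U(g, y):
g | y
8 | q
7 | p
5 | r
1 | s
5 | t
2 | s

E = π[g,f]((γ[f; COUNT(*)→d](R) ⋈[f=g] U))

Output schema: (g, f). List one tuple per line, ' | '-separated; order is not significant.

Subexpression sizes:
  R → 3
  γ[f; COUNT(*)→d](R) → 2
  U → 6
  (γ[f; COUNT(*)→d](R) ⋈[f=g] U) → 1
  π[g,f]((γ[f; COUNT(*)→d](R) ⋈[f=g] U)) → 1

== RESULT ==
g | f
7 | 7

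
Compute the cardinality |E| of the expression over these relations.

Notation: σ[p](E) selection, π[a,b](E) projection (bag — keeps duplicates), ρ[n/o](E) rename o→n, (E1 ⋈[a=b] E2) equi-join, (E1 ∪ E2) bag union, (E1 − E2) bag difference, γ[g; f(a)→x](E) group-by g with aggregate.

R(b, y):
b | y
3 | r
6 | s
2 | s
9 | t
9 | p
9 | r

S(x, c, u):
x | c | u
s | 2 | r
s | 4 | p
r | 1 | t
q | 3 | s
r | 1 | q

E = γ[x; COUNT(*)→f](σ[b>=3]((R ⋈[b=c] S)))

Per-node cardinality:
  R → 6
  S → 5
  (R ⋈[b=c] S) → 2
  σ[b>=3]((R ⋈[b=c] S)) → 1
  γ[x; COUNT(*)→f](σ[b>=3]((R ⋈[b=c] S))) → 1

|E| = 1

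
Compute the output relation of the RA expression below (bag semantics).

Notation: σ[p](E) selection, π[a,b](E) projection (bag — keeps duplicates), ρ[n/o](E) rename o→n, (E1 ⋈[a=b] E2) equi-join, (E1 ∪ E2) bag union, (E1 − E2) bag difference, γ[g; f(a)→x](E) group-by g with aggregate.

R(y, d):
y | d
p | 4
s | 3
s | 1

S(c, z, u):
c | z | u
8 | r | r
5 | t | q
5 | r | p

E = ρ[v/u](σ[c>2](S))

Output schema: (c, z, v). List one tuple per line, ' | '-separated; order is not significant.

Stepwise |·|:
  S → 3
  σ[c>2](S) → 3
  ρ[v/u](σ[c>2](S)) → 3

== RESULT ==
c | z | v
5 | r | p
5 | t | q
8 | r | r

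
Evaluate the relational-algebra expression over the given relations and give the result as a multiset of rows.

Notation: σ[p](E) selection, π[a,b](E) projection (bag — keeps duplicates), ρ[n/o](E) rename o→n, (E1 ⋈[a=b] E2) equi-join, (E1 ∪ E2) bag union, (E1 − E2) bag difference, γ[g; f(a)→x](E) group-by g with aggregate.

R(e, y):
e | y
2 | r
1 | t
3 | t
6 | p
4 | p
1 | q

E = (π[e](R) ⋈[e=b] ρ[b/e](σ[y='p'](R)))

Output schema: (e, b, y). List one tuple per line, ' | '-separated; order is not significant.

Stepwise |·|:
  R → 6
  π[e](R) → 6
  R → 6
  σ[y='p'](R) → 2
  ρ[b/e](σ[y='p'](R)) → 2
  (π[e](R) ⋈[e=b] ρ[b/e](σ[y='p'](R))) → 2

== RESULT ==
e | b | y
4 | 4 | p
6 | 6 | p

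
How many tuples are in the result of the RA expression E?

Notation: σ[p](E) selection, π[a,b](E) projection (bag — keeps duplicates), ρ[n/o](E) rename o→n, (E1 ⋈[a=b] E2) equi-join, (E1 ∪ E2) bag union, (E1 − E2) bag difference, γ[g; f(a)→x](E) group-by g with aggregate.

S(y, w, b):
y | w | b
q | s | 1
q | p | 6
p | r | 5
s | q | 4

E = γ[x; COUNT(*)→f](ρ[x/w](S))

Subexpression sizes:
  S → 4
  ρ[x/w](S) → 4
  γ[x; COUNT(*)→f](ρ[x/w](S)) → 4

|E| = 4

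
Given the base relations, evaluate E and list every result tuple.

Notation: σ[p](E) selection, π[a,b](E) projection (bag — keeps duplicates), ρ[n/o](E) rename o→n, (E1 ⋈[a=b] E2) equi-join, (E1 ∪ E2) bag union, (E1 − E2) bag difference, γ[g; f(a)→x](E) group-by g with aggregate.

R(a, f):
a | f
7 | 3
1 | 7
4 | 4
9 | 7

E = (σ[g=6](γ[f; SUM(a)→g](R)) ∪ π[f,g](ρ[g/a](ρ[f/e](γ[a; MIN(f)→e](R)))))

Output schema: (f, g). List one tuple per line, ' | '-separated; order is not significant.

Row counts bottom-up:
  R → 4
  γ[f; SUM(a)→g](R) → 3
  σ[g=6](γ[f; SUM(a)→g](R)) → 0
  R → 4
  γ[a; MIN(f)→e](R) → 4
  ρ[f/e](γ[a; MIN(f)→e](R)) → 4
  ρ[g/a](ρ[f/e](γ[a; MIN(f)→e](R))) → 4
  π[f,g](ρ[g/a](ρ[f/e](γ[a; MIN(f)→e](R)))) → 4
  (σ[g=6](γ[f; SUM(a)→g](R)) ∪ π[f,g](ρ[g/a](ρ[f/e](γ[a; MIN(f)→e](R))))) → 4

== RESULT ==
f | g
3 | 7
4 | 4
7 | 1
7 | 9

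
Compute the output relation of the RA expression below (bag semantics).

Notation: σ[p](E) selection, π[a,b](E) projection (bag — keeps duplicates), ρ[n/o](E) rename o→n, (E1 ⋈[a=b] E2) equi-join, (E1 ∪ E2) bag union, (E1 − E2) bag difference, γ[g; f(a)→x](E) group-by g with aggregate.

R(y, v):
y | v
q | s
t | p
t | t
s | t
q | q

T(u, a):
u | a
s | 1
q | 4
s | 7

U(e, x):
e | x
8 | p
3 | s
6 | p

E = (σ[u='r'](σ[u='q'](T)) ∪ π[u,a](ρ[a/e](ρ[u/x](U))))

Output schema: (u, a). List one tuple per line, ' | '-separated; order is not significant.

Row counts bottom-up:
  T → 3
  σ[u='q'](T) → 1
  σ[u='r'](σ[u='q'](T)) → 0
  U → 3
  ρ[u/x](U) → 3
  ρ[a/e](ρ[u/x](U)) → 3
  π[u,a](ρ[a/e](ρ[u/x](U))) → 3
  (σ[u='r'](σ[u='q'](T)) ∪ π[u,a](ρ[a/e](ρ[u/x](U)))) → 3

== RESULT ==
u | a
p | 6
p | 8
s | 3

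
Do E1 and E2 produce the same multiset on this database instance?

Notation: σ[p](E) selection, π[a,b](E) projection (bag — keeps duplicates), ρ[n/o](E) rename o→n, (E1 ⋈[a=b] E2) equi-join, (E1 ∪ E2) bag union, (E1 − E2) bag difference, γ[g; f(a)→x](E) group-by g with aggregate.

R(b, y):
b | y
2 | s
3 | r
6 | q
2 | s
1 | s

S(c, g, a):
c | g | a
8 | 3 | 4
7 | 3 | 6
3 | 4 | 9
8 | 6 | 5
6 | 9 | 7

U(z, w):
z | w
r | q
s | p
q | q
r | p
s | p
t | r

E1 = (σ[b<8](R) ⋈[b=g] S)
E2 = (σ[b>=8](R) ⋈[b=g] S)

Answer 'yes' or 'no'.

E1 per-node cardinality:
  R → 5
  σ[b<8](R) → 5
  S → 5
  (σ[b<8](R) ⋈[b=g] S) → 3
E2 per-node cardinality:
  R → 5
  σ[b>=8](R) → 0
  S → 5
  (σ[b>=8](R) ⋈[b=g] S) → 0

E1 result:
b | y | c | g | a
3 | r | 7 | 3 | 6
3 | r | 8 | 3 | 4
6 | q | 8 | 6 | 5
E2 result:
b | y | c | g | a
(0 rows)
Witness: (6, 'q', 8, 6, 5) appears 1× in E1 but 0× in E2.

no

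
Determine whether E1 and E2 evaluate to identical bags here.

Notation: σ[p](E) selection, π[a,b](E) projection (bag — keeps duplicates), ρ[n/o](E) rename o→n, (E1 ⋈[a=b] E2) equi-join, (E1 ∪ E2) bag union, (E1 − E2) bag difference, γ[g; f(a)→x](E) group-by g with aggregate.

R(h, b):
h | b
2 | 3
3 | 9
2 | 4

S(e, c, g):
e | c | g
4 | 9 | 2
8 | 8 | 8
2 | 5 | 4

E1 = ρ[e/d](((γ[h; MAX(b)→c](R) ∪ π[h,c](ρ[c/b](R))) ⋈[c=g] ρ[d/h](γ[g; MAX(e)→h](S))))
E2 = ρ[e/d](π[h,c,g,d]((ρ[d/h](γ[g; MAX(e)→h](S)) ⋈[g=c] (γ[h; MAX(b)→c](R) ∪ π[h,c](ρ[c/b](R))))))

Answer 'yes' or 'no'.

E1 per-node cardinality:
  R → 3
  γ[h; MAX(b)→c](R) → 2
  R → 3
  ρ[c/b](R) → 3
  π[h,c](ρ[c/b](R)) → 3
  (γ[h; MAX(b)→c](R) ∪ π[h,c](ρ[c/b](R))) → 5
  S → 3
  γ[g; MAX(e)→h](S) → 3
  ρ[d/h](γ[g; MAX(e)→h](S)) → 3
  ((γ[h; MAX(b)→c](R) ∪ π[h,c](ρ[c/b](R))) ⋈[c=g] ρ[d/h](γ[g; MAX(e)→h](S))) → 2
  ρ[e/d](((γ[h; MAX(b)→c](R) ∪ π[h,c](ρ[c/b](R))) ⋈[c=g] ρ[d/h](γ[g; MAX(e)→h](S)))) → 2
E2 per-node cardinality:
  S → 3
  γ[g; MAX(e)→h](S) → 3
  ρ[d/h](γ[g; MAX(e)→h](S)) → 3
  R → 3
  γ[h; MAX(b)→c](R) → 2
  R → 3
  ρ[c/b](R) → 3
  π[h,c](ρ[c/b](R)) → 3
  (γ[h; MAX(b)→c](R) ∪ π[h,c](ρ[c/b](R))) → 5
  (ρ[d/h](γ[g; MAX(e)→h](S)) ⋈[g=c] (γ[h; MAX(b)→c](R) ∪ π[h,c](ρ[c/b](R)))) → 2
  π[h,c,g,d]((ρ[d/h](γ[g; MAX(e)→h](S)) ⋈[g=c] (γ[h; MAX(b)→c](R) ∪ π[h,c](ρ[c/b](R))))) → 2
  ρ[e/d](π[h,c,g,d]((ρ[d/h](γ[g; MAX(e)→h](S)) ⋈[g=c] (γ[h; MAX(b)→c](R) ∪ π[h,c](ρ[c/b](R)))))) → 2

E1 and E2 produce the same multiset:
h | c | g | e
2 | 4 | 4 | 2
2 | 4 | 4 | 2

yes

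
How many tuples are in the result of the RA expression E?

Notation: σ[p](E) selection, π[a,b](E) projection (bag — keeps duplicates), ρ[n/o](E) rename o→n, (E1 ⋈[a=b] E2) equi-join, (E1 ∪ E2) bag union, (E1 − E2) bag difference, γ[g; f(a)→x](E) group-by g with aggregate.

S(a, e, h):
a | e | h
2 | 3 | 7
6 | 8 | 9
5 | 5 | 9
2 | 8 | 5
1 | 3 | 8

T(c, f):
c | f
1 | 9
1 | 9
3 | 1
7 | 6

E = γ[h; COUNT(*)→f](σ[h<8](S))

Per-node cardinality:
  S → 5
  σ[h<8](S) → 2
  γ[h; COUNT(*)→f](σ[h<8](S)) → 2

|E| = 2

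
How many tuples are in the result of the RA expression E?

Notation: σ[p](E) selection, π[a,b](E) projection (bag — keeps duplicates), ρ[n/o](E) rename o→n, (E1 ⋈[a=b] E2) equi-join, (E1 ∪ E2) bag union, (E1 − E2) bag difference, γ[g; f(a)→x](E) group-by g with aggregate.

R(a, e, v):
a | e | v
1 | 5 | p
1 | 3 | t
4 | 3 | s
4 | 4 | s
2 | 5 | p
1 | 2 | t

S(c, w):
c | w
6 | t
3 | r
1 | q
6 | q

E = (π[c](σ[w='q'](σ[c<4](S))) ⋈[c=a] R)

Per-node cardinality:
  S → 4
  σ[c<4](S) → 2
  σ[w='q'](σ[c<4](S)) → 1
  π[c](σ[w='q'](σ[c<4](S))) → 1
  R → 6
  (π[c](σ[w='q'](σ[c<4](S))) ⋈[c=a] R) → 3

|E| = 3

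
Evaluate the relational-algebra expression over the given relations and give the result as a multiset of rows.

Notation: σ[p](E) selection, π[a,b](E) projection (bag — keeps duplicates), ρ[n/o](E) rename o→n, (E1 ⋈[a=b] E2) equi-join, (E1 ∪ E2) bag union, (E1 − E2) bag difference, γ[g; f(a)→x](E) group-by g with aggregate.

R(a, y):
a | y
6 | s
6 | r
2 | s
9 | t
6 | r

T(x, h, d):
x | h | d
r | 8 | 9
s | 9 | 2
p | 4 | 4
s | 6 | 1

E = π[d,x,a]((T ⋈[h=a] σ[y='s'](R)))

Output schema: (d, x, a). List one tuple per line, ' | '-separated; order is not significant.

Stepwise |·|:
  T → 4
  R → 5
  σ[y='s'](R) → 2
  (T ⋈[h=a] σ[y='s'](R)) → 1
  π[d,x,a]((T ⋈[h=a] σ[y='s'](R))) → 1

== RESULT ==
d | x | a
1 | s | 6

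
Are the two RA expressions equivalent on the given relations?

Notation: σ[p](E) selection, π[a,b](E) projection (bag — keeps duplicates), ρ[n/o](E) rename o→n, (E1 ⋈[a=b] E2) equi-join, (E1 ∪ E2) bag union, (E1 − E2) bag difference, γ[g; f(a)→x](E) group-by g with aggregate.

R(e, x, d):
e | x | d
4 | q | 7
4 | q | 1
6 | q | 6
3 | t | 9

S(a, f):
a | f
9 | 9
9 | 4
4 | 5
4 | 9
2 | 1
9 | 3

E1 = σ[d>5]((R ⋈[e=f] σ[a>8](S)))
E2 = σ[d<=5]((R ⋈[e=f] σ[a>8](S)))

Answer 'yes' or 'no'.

E1 stepwise |·|:
  R → 4
  S → 6
  σ[a>8](S) → 3
  (R ⋈[e=f] σ[a>8](S)) → 3
  σ[d>5]((R ⋈[e=f] σ[a>8](S))) → 2
E2 stepwise |·|:
  R → 4
  S → 6
  σ[a>8](S) → 3
  (R ⋈[e=f] σ[a>8](S)) → 3
  σ[d<=5]((R ⋈[e=f] σ[a>8](S))) → 1

E1 result:
e | x | d | a | f
3 | t | 9 | 9 | 3
4 | q | 7 | 9 | 4
E2 result:
e | x | d | a | f
4 | q | 1 | 9 | 4
Witness: (4, 'q', 7, 9, 4) appears 1× in E1 but 0× in E2.

no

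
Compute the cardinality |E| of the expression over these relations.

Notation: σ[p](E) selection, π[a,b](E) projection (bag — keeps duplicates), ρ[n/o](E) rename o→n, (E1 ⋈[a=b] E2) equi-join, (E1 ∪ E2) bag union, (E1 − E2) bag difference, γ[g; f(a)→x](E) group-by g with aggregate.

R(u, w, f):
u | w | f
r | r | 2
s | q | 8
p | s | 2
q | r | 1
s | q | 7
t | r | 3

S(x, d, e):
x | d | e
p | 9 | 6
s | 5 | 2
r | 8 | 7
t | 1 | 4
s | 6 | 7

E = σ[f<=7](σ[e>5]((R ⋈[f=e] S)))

Per-node cardinality:
  R → 6
  S → 5
  (R ⋈[f=e] S) → 4
  σ[e>5]((R ⋈[f=e] S)) → 2
  σ[f<=7](σ[e>5]((R ⋈[f=e] S))) → 2

|E| = 2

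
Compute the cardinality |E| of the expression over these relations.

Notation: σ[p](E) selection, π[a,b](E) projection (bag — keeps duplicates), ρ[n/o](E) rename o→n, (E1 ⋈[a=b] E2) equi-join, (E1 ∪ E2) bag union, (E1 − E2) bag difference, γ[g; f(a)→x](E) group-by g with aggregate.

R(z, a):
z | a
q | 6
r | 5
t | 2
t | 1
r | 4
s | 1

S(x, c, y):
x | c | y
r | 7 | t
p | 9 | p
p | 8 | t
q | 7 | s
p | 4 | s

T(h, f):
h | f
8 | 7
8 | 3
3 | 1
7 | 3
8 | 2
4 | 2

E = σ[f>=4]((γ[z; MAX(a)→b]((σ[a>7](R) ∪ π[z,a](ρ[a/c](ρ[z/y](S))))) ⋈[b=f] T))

Stepwise |·|:
  R → 6
  σ[a>7](R) → 0
  S → 5
  ρ[z/y](S) → 5
  ρ[a/c](ρ[z/y](S)) → 5
  π[z,a](ρ[a/c](ρ[z/y](S))) → 5
  (σ[a>7](R) ∪ π[z,a](ρ[a/c](ρ[z/y](S)))) → 5
  γ[z; MAX(a)→b]((σ[a>7](R) ∪ π[z,a](ρ[a/c](ρ[z/y](S))))) → 3
  T → 6
  (γ[z; MAX(a)→b]((σ[a>7](R) ∪ π[z,a](ρ[a/c](ρ[z/y](S))))) ⋈[b=f] T) → 1
  σ[f>=4]((γ[z; MAX(a)→b]((σ[a>7](R) ∪ π[z,a](ρ[a/c](ρ[z/y](S))))) ⋈[b=f] T)) → 1

|E| = 1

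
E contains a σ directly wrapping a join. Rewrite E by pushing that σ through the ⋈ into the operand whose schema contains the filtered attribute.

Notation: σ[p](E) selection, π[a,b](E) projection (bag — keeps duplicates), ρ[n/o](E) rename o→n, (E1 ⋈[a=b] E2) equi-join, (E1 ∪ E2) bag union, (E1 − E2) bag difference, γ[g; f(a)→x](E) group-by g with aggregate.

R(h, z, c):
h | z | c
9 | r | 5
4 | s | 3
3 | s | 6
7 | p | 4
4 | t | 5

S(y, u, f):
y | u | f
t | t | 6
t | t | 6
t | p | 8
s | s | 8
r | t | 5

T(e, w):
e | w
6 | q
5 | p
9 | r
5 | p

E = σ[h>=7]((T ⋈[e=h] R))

σ filters on h, owned by the right side.
E' = (T ⋈[e=h] σ[h>=7](R))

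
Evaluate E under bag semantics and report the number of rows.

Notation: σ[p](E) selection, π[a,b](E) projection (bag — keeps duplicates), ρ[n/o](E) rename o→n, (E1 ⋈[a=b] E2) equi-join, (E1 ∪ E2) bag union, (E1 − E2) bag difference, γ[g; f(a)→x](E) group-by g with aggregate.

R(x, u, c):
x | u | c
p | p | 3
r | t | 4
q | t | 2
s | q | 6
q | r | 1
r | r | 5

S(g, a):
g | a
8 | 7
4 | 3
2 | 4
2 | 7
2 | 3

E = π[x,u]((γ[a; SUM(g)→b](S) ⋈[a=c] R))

Row counts bottom-up:
  S → 5
  γ[a; SUM(g)→b](S) → 3
  R → 6
  (γ[a; SUM(g)→b](S) ⋈[a=c] R) → 2
  π[x,u]((γ[a; SUM(g)→b](S) ⋈[a=c] R)) → 2

|E| = 2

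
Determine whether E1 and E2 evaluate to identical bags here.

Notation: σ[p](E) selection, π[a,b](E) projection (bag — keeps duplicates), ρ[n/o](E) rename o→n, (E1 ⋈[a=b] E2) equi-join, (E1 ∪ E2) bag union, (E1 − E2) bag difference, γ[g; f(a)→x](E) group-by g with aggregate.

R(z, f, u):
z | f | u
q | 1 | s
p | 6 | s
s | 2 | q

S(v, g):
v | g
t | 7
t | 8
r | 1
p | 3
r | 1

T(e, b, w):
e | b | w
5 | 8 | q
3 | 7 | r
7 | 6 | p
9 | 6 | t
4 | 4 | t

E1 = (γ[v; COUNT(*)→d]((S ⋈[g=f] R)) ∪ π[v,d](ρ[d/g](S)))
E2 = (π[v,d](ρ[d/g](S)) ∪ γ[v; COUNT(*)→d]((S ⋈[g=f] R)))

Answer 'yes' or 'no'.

E1 stepwise |·|:
  S → 5
  R → 3
  (S ⋈[g=f] R) → 2
  γ[v; COUNT(*)→d]((S ⋈[g=f] R)) → 1
  S → 5
  ρ[d/g](S) → 5
  π[v,d](ρ[d/g](S)) → 5
  (γ[v; COUNT(*)→d]((S ⋈[g=f] R)) ∪ π[v,d](ρ[d/g](S))) → 6
E2 stepwise |·|:
  S → 5
  ρ[d/g](S) → 5
  π[v,d](ρ[d/g](S)) → 5
  S → 5
  R → 3
  (S ⋈[g=f] R) → 2
  γ[v; COUNT(*)→d]((S ⋈[g=f] R)) → 1
  (π[v,d](ρ[d/g](S)) ∪ γ[v; COUNT(*)→d]((S ⋈[g=f] R))) → 6

E1 and E2 produce the same multiset:
v | d
p | 3
r | 1
r | 1
r | 2
t | 7
t | 8

yes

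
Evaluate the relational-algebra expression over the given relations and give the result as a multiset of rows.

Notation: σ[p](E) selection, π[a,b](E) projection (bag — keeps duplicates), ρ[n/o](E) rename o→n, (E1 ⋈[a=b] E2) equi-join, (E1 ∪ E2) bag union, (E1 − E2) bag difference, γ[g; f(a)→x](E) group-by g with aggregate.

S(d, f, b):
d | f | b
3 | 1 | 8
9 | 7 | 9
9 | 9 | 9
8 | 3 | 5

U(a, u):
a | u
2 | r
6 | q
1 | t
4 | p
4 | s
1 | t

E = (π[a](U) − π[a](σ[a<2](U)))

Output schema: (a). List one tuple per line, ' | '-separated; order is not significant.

Per-node cardinality:
  U → 6
  π[a](U) → 6
  U → 6
  σ[a<2](U) → 2
  π[a](σ[a<2](U)) → 2
  (π[a](U) − π[a](σ[a<2](U))) → 4

== RESULT ==
a
2
4
4
6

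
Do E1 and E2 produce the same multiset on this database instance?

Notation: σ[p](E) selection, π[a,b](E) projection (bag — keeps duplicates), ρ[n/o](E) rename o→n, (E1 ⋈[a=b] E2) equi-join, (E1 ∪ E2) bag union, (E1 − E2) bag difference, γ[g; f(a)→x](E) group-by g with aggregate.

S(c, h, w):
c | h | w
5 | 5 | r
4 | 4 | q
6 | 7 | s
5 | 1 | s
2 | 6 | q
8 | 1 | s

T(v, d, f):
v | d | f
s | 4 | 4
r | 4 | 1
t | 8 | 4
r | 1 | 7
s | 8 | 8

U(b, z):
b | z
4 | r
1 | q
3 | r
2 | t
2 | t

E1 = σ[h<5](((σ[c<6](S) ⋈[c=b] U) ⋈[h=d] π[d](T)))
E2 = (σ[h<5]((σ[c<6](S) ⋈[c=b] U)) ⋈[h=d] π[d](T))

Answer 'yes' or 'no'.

E1 subexpression sizes:
  S → 6
  σ[c<6](S) → 4
  U → 5
  (σ[c<6](S) ⋈[c=b] U) → 3
  T → 5
  π[d](T) → 5
  ((σ[c<6](S) ⋈[c=b] U) ⋈[h=d] π[d](T)) → 2
  σ[h<5](((σ[c<6](S) ⋈[c=b] U) ⋈[h=d] π[d](T))) → 2
E2 subexpression sizes:
  S → 6
  σ[c<6](S) → 4
  U → 5
  (σ[c<6](S) ⋈[c=b] U) → 3
  σ[h<5]((σ[c<6](S) ⋈[c=b] U)) → 1
  T → 5
  π[d](T) → 5
  (σ[h<5]((σ[c<6](S) ⋈[c=b] U)) ⋈[h=d] π[d](T)) → 2

E1 and E2 produce the same multiset:
c | h | w | b | z | d
4 | 4 | q | 4 | r | 4
4 | 4 | q | 4 | r | 4

yes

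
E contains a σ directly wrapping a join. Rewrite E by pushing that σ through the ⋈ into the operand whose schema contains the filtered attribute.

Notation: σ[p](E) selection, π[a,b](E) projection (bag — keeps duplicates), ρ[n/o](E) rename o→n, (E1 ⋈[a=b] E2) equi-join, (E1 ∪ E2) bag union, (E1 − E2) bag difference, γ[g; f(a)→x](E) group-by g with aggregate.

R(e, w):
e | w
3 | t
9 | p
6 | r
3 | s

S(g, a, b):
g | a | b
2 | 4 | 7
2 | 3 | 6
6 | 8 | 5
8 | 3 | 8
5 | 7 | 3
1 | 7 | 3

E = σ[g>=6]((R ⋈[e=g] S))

σ filters on g, owned by the right side.
E' = (R ⋈[e=g] σ[g>=6](S))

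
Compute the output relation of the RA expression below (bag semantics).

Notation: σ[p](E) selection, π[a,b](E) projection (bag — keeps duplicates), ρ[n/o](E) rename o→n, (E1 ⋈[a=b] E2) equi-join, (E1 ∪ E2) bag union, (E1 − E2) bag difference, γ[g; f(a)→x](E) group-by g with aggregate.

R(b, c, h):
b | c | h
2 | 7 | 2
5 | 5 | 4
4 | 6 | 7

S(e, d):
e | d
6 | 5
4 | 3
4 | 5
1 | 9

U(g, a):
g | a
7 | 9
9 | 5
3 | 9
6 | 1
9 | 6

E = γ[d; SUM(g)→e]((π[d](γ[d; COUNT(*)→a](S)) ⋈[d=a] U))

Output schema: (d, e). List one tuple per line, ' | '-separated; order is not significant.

Per-node cardinality:
  S → 4
  γ[d; COUNT(*)→a](S) → 3
  π[d](γ[d; COUNT(*)→a](S)) → 3
  U → 5
  (π[d](γ[d; COUNT(*)→a](S)) ⋈[d=a] U) → 3
  γ[d; SUM(g)→e]((π[d](γ[d; COUNT(*)→a](S)) ⋈[d=a] U)) → 2

== RESULT ==
d | e
5 | 9
9 | 10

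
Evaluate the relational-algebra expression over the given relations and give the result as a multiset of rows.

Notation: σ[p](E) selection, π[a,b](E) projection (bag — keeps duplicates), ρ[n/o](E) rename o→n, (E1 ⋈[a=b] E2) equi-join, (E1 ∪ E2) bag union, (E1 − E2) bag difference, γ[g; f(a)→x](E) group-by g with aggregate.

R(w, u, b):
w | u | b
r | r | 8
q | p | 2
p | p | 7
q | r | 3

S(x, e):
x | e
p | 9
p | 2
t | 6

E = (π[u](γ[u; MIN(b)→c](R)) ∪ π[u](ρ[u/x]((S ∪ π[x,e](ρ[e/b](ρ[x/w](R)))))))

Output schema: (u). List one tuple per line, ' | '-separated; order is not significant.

Stepwise |·|:
  R → 4
  γ[u; MIN(b)→c](R) → 2
  π[u](γ[u; MIN(b)→c](R)) → 2
  S → 3
  R → 4
  ρ[x/w](R) → 4
  ρ[e/b](ρ[x/w](R)) → 4
  π[x,e](ρ[e/b](ρ[x/w](R))) → 4
  (S ∪ π[x,e](ρ[e/b](ρ[x/w](R)))) → 7
  ρ[u/x]((S ∪ π[x,e](ρ[e/b](ρ[x/w](R))))) → 7
  π[u](ρ[u/x]((S ∪ π[x,e](ρ[e/b](ρ[x/w](R)))))) → 7
  (π[u](γ[u; MIN(b)→c](R)) ∪ π[u](ρ[u/x]((S ∪ π[x,e](ρ[e/b](ρ[x/w](R))))))) → 9

== RESULT ==
u
p
p
p
p
q
q
r
r
t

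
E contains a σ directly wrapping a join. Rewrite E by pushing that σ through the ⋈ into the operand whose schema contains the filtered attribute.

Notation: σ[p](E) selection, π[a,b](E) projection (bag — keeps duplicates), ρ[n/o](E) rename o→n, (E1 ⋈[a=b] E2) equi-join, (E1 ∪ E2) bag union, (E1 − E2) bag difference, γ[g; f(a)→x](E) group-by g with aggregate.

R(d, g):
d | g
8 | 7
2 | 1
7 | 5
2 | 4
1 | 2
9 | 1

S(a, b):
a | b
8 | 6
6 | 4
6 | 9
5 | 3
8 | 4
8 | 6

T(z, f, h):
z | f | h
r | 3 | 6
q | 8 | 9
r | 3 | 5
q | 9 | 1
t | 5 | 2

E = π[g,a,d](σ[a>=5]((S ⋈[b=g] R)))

σ filters on a, owned by the left side.
E' = π[g,a,d]((σ[a>=5](S) ⋈[b=g] R))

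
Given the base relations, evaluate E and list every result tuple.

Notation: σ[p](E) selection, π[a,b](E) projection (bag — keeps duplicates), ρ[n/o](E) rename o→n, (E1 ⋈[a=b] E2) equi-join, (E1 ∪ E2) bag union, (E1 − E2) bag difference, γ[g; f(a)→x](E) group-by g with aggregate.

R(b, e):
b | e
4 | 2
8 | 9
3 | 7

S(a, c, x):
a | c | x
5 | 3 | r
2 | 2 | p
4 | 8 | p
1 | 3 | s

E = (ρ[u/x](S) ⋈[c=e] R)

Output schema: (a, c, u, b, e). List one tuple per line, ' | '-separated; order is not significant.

Per-node cardinality:
  S → 4
  ρ[u/x](S) → 4
  R → 3
  (ρ[u/x](S) ⋈[c=e] R) → 1

== RESULT ==
a | c | u | b | e
2 | 2 | p | 4 | 2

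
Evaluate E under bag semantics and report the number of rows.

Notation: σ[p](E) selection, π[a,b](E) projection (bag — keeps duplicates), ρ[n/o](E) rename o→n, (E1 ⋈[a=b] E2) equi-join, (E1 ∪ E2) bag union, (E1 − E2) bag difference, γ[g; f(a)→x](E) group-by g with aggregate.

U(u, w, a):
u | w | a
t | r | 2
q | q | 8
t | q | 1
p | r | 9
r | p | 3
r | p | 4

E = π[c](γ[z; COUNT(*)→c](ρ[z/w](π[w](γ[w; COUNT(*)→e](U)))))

Per-node cardinality:
  U → 6
  γ[w; COUNT(*)→e](U) → 3
  π[w](γ[w; COUNT(*)→e](U)) → 3
  ρ[z/w](π[w](γ[w; COUNT(*)→e](U))) → 3
  γ[z; COUNT(*)→c](ρ[z/w](π[w](γ[w; COUNT(*)→e](U)))) → 3
  π[c](γ[z; COUNT(*)→c](ρ[z/w](π[w](γ[w; COUNT(*)→e](U))))) → 3

|E| = 3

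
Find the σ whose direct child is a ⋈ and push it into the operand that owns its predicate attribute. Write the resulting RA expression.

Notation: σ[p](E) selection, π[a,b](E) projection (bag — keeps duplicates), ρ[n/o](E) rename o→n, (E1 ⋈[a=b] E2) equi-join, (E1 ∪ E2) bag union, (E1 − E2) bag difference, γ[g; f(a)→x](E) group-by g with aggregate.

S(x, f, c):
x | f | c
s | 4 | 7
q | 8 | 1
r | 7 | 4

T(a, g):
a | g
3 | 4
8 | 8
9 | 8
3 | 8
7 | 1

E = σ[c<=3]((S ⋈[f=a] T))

σ filters on c, owned by the left side.
E' = (σ[c<=3](S) ⋈[f=a] T)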